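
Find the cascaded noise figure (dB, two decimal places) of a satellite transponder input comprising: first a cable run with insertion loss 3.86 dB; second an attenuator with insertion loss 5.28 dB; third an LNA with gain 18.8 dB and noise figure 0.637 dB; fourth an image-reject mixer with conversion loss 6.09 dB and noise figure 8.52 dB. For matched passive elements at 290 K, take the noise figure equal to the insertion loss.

10.07 dB

Convert to linear (a loss of L dB is a gain of −L dB): F_i = 10^(NF_i/10), G_i = 10^(G_i,dB/10)
  Stage 1: F_1 = 10^(3.86/10) = 2.432, G_1 = 10^(−3.86/10) = 0.4111
  Stage 2: F_2 = 10^(5.28/10) = 3.373, G_2 = 10^(−5.28/10) = 0.2965
  Stage 3: F_3 = 10^(0.637/10) = 1.158, G_3 = 10^(18.8/10) = 75.86
  Stage 4: F_4 = 10^(8.52/10) = 7.112, G_4 = 10^(−6.09/10) = 0.2460
Friis cascade:
  F = 2.432 + (3.373 − 1)/0.4111 + (1.158 − 1)/0.1219 + (7.112 − 1)/9.247 = 10.16
NF = 10 log₁₀(10.16) = 10.07 dB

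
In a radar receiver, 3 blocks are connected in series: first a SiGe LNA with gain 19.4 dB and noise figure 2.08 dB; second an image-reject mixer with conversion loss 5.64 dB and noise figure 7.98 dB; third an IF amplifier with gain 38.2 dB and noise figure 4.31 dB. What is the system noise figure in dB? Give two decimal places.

Convert to linear (a loss of L dB is a gain of −L dB): F_i = 10^(NF_i/10), G_i = 10^(G_i,dB/10)
  Stage 1: F_1 = 10^(2.08/10) = 1.614, G_1 = 10^(19.4/10) = 87.10
  Stage 2: F_2 = 10^(7.98/10) = 6.281, G_2 = 10^(−5.64/10) = 0.2729
  Stage 3: F_3 = 10^(4.31/10) = 2.698, G_3 = 10^(38.2/10) = 6607
Friis cascade:
  F = 1.614 + (6.281 − 1)/87.10 + (2.698 − 1)/23.77 = 1.746
NF = 10 log₁₀(1.746) = 2.42 dB

2.42 dB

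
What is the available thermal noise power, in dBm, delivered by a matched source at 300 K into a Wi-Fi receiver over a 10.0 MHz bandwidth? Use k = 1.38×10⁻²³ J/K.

−103.8 dBm

P_n = kTB = 1.38×10⁻²³ × 300 × 1.00×10⁷ = 4.14×10⁻¹⁴ W
In dBm: 10 log₁₀(4.14×10⁻¹⁴ / 10⁻³) = −103.8 dBm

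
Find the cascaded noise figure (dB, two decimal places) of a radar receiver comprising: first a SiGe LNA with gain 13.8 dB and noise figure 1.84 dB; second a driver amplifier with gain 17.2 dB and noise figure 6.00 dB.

2.18 dB

Convert to linear (a loss of L dB is a gain of −L dB): F_i = 10^(NF_i/10), G_i = 10^(G_i,dB/10)
  Stage 1: F_1 = 10^(1.84/10) = 1.528, G_1 = 10^(13.8/10) = 23.99
  Stage 2: F_2 = 10^(6.00/10) = 3.981, G_2 = 10^(17.2/10) = 52.48
Friis cascade:
  F = 1.528 + (3.981 − 1)/23.99 = 1.652
NF = 10 log₁₀(1.652) = 2.18 dB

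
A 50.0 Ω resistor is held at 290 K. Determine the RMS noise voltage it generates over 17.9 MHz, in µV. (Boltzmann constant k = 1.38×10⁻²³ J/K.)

3.79 µV

V_n = √(4kTRB)
4kTRB = 4 × 1.38×10⁻²³ × 290 × 5.00×10¹ × 1.79×10⁷ = 1.43×10⁻¹¹ V²
V_n = √(1.43×10⁻¹¹) = 3.79×10⁻⁶ V = 3.79 µV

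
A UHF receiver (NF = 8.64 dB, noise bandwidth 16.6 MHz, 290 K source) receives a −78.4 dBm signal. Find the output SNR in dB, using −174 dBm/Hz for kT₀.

14.8 dB

Noise floor: N = −174 + 10 log₁₀(B) + NF
10 log₁₀(1.66×10⁷) = 72.2 dB
N = −174 + 72.2 + 8.64 = −93.16 dBm
SNR = P_sig − N = −78.4 − (−93.16) = 14.76 dB → 14.8 dB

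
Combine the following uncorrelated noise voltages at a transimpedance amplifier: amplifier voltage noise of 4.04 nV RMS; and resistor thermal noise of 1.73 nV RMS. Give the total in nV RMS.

Uncorrelated sources add in power (mean-square): V_tot = √(ΣV_i²)
V_tot = √[(4.04×10⁻⁹)² + (1.73×10⁻⁹)²] = 4.39×10⁻⁹ V = 4.39 nV

4.39 nV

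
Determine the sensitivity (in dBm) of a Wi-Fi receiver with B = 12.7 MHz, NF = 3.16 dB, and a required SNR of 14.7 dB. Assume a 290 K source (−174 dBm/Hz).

−85.1 dBm

Sensitivity = −174 + 10 log₁₀(B) + NF + SNR_min
= −174 + 71.04 + 3.16 + 14.7
= −85.10 dBm → −85.1 dBm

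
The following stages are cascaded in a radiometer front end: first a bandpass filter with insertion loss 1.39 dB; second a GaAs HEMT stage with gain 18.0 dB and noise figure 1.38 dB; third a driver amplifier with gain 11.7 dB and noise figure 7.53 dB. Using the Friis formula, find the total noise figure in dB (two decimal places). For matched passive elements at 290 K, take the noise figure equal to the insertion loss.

3.00 dB

Convert to linear (a loss of L dB is a gain of −L dB): F_i = 10^(NF_i/10), G_i = 10^(G_i,dB/10)
  Stage 1: F_1 = 10^(1.39/10) = 1.377, G_1 = 10^(−1.39/10) = 0.7261
  Stage 2: F_2 = 10^(1.38/10) = 1.374, G_2 = 10^(18.0/10) = 63.10
  Stage 3: F_3 = 10^(7.53/10) = 5.662, G_3 = 10^(11.7/10) = 14.79
Friis cascade:
  F = 1.377 + (1.374 − 1)/0.7261 + (5.662 − 1)/45.81 = 1.994
NF = 10 log₁₀(1.994) = 3.00 dB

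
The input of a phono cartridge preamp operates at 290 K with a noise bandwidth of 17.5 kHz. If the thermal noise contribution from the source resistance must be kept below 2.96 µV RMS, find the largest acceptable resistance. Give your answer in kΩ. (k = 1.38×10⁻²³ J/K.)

31.3 kΩ

Johnson–Nyquist: V_n = √(4kTRB) ⇒ R = V_n² / (4kTB)
4kTB = 4 × 1.38×10⁻²³ × 290 × 1.75×10⁴ = 2.80×10⁻¹⁶
R = (2.96×10⁻⁶)² / 2.80×10⁻¹⁶ = 3.13×10⁴ Ω = 31.3 kΩ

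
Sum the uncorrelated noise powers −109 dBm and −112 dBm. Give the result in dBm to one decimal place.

−107.2 dBm

Convert to linear, add, convert back:
P₁ = 1.26×10⁻¹⁴ W, P₂ = 6.31×10⁻¹⁵ W
P_tot = 1.89×10⁻¹⁴ W → 10 log₁₀(P_tot / 10⁻³) = −107.2 dBm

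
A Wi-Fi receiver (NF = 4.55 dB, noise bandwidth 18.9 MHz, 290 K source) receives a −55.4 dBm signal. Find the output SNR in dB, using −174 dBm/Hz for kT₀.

41.3 dB

Noise floor: N = −174 + 10 log₁₀(B) + NF
10 log₁₀(1.89×10⁷) = 72.76 dB
N = −174 + 72.76 + 4.55 = −96.69 dBm
SNR = P_sig − N = −55.4 − (−96.69) = 41.29 dB → 41.3 dB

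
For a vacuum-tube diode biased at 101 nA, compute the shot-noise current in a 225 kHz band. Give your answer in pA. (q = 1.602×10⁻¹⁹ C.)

85.3 pA

I_n = √(2qI·B)
2qI·B = 2 × 1.602×10⁻¹⁹ × 1.01×10⁻⁷ × 2.25×10⁵ = 7.28×10⁻²¹ A²
I_n = √(7.28×10⁻²¹) = 8.53×10⁻¹¹ A = 85.3 pA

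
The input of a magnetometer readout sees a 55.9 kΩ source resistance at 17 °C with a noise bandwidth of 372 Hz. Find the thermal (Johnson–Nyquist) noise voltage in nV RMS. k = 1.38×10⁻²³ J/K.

T = 17 °C + 273.15 = 290.15 K
V_n = √(4kTRB)
4kTRB = 4 × 1.38×10⁻²³ × 290.15 × 5.59×10⁴ × 3.72×10² = 3.33×10⁻¹³ V²
V_n = √(3.33×10⁻¹³) = 5.77×10⁻⁷ V = 577 nV

577 nV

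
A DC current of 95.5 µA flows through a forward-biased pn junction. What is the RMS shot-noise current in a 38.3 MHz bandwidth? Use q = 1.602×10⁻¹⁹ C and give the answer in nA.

34.2 nA

I_n = √(2qI·B)
2qI·B = 2 × 1.602×10⁻¹⁹ × 9.55×10⁻⁵ × 3.83×10⁷ = 1.17×10⁻¹⁵ A²
I_n = √(1.17×10⁻¹⁵) = 3.42×10⁻⁸ A = 34.2 nA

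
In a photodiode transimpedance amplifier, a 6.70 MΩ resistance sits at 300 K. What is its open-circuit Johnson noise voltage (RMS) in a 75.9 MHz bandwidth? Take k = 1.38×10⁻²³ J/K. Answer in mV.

V_n = √(4kTRB)
4kTRB = 4 × 1.38×10⁻²³ × 300 × 6.70×10⁶ × 7.59×10⁷ = 8.42×10⁻⁶ V²
V_n = √(8.42×10⁻⁶) = 2.90×10⁻³ V = 2.90 mV

2.90 mV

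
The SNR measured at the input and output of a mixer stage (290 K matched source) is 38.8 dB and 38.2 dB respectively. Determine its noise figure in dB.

0.6 dB

NF (dB) = SNR_in(dB) − SNR_out(dB) when the source is at T₀
NF = 38.8 − 38.2 = 0.6 dB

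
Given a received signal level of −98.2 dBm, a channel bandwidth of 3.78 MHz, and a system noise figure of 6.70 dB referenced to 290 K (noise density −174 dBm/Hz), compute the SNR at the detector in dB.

Noise floor: N = −174 + 10 log₁₀(B) + NF
10 log₁₀(3.78×10⁶) = 65.77 dB
N = −174 + 65.77 + 6.70 = −101.53 dBm
SNR = P_sig − N = −98.2 − (−101.53) = 3.33 dB → 3.3 dB

3.3 dB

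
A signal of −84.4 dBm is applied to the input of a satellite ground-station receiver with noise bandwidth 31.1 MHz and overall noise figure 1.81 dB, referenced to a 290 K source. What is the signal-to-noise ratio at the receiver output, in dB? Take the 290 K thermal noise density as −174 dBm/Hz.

Noise floor: N = −174 + 10 log₁₀(B) + NF
10 log₁₀(3.11×10⁷) = 74.93 dB
N = −174 + 74.93 + 1.81 = −97.26 dBm
SNR = P_sig − N = −84.4 − (−97.26) = 12.86 dB → 12.9 dB

12.9 dB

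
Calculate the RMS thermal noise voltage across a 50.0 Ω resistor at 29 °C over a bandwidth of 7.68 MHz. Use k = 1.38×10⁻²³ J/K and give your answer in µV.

2.53 µV

T = 29 °C + 273.15 = 302.15 K
V_n = √(4kTRB)
4kTRB = 4 × 1.38×10⁻²³ × 302.15 × 5.00×10¹ × 7.68×10⁶ = 6.40×10⁻¹² V²
V_n = √(6.40×10⁻¹²) = 2.53×10⁻⁶ V = 2.53 µV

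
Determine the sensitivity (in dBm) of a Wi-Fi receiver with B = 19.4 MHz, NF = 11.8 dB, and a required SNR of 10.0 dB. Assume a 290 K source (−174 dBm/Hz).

−79.3 dBm

Sensitivity = −174 + 10 log₁₀(B) + NF + SNR_min
= −174 + 72.88 + 11.8 + 10.0
= −79.32 dBm → −79.3 dBm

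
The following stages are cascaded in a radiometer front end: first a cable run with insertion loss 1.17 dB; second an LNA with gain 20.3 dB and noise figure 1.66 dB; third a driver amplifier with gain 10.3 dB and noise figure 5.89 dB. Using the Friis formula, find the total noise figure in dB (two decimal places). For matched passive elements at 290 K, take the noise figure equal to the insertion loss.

Convert to linear (a loss of L dB is a gain of −L dB): F_i = 10^(NF_i/10), G_i = 10^(G_i,dB/10)
  Stage 1: F_1 = 10^(1.17/10) = 1.309, G_1 = 10^(−1.17/10) = 0.7638
  Stage 2: F_2 = 10^(1.66/10) = 1.466, G_2 = 10^(20.3/10) = 107.2
  Stage 3: F_3 = 10^(5.89/10) = 3.882, G_3 = 10^(10.3/10) = 10.72
Friis cascade:
  F = 1.309 + (1.466 − 1)/0.7638 + (3.882 − 1)/81.85 = 1.954
NF = 10 log₁₀(1.954) = 2.91 dB

2.91 dB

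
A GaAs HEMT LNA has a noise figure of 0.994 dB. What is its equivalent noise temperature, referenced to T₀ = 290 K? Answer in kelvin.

74.6 K

F = 10^(0.994/10) = 1.25719
T_e = (F − 1)·T₀ = (1.25719 − 1) × 290 = 74.6 K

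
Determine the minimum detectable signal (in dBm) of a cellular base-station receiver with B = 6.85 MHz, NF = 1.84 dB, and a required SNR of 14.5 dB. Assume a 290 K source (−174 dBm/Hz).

−89.3 dBm

Sensitivity = −174 + 10 log₁₀(B) + NF + SNR_min
= −174 + 68.36 + 1.84 + 14.5
= −89.30 dBm → −89.3 dBm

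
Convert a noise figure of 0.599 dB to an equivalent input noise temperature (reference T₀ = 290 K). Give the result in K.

F = 10^(0.599/10) = 1.14789
T_e = (F − 1)·T₀ = (1.14789 − 1) × 290 = 42.9 K

42.9 K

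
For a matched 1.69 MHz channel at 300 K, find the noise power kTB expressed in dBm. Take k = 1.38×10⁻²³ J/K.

P_n = kTB = 1.38×10⁻²³ × 300 × 1.69×10⁶ = 7.00×10⁻¹⁵ W
In dBm: 10 log₁₀(7.00×10⁻¹⁵ / 10⁻³) = −111.6 dBm

−111.6 dBm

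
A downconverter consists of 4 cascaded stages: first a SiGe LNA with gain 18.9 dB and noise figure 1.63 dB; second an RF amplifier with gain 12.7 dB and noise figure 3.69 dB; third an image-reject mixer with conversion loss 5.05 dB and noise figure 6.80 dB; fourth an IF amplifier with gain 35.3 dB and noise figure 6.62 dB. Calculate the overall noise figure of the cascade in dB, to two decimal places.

Convert to linear (a loss of L dB is a gain of −L dB): F_i = 10^(NF_i/10), G_i = 10^(G_i,dB/10)
  Stage 1: F_1 = 10^(1.63/10) = 1.455, G_1 = 10^(18.9/10) = 77.62
  Stage 2: F_2 = 10^(3.69/10) = 2.339, G_2 = 10^(12.7/10) = 18.62
  Stage 3: F_3 = 10^(6.80/10) = 4.786, G_3 = 10^(−5.05/10) = 0.3126
  Stage 4: F_4 = 10^(6.62/10) = 4.592, G_4 = 10^(35.3/10) = 3388
Friis cascade:
  F = 1.455 + (2.339 − 1)/77.62 + (4.786 − 1)/1445 + (4.592 − 1)/451.9 = 1.483
NF = 10 log₁₀(1.483) = 1.71 dB

1.71 dB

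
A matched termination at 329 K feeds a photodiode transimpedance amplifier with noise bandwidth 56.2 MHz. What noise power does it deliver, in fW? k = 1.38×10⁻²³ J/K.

P_n = kTB = 1.38×10⁻²³ × 329 × 5.62×10⁷ = 2.55×10⁻¹³ W = 255 fW

255 fW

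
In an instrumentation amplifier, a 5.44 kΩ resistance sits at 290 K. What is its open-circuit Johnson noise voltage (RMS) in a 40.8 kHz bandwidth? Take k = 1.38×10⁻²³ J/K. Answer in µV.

V_n = √(4kTRB)
4kTRB = 4 × 1.38×10⁻²³ × 290 × 5.44×10³ × 4.08×10⁴ = 3.55×10⁻¹² V²
V_n = √(3.55×10⁻¹²) = 1.88×10⁻⁶ V = 1.88 µV

1.88 µV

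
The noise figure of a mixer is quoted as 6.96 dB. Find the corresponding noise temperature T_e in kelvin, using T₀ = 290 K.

1150 K

F = 10^(6.96/10) = 4.96592
T_e = (F − 1)·T₀ = (4.96592 − 1) × 290 = 1150 K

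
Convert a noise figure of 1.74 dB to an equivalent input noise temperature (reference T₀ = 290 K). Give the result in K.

F = 10^(1.74/10) = 1.49279
T_e = (F − 1)·T₀ = (1.49279 − 1) × 290 = 143 K

143 K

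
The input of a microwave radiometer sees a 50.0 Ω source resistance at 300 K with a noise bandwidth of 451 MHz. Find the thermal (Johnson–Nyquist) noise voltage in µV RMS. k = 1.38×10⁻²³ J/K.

V_n = √(4kTRB)
4kTRB = 4 × 1.38×10⁻²³ × 300 × 5.00×10¹ × 4.51×10⁸ = 3.73×10⁻¹⁰ V²
V_n = √(3.73×10⁻¹⁰) = 1.93×10⁻⁵ V = 19.3 µV

19.3 µV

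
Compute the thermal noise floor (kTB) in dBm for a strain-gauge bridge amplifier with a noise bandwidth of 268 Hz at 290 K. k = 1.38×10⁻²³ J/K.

P_n = kTB = 1.38×10⁻²³ × 290 × 2.68×10² = 1.07×10⁻¹⁸ W
In dBm: 10 log₁₀(1.07×10⁻¹⁸ / 10⁻³) = −149.7 dBm

−149.7 dBm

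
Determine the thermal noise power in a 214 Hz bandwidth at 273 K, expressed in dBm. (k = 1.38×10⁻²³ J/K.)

−150.9 dBm

P_n = kTB = 1.38×10⁻²³ × 273 × 2.14×10² = 8.06×10⁻¹⁹ W
In dBm: 10 log₁₀(8.06×10⁻¹⁹ / 10⁻³) = −150.9 dBm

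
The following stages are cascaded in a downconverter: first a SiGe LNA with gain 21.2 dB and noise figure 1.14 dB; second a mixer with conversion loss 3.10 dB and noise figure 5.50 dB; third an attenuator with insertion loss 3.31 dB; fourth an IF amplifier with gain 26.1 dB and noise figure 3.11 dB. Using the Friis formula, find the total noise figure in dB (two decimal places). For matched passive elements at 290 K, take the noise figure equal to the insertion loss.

Convert to linear (a loss of L dB is a gain of −L dB): F_i = 10^(NF_i/10), G_i = 10^(G_i,dB/10)
  Stage 1: F_1 = 10^(1.14/10) = 1.300, G_1 = 10^(21.2/10) = 131.8
  Stage 2: F_2 = 10^(5.50/10) = 3.548, G_2 = 10^(−3.10/10) = 0.4898
  Stage 3: F_3 = 10^(3.31/10) = 2.143, G_3 = 10^(−3.31/10) = 0.4667
  Stage 4: F_4 = 10^(3.11/10) = 2.046, G_4 = 10^(26.1/10) = 407.4
Friis cascade:
  F = 1.300 + (3.548 − 1)/131.8 + (2.143 − 1)/64.57 + (2.046 − 1)/30.13 = 1.372
NF = 10 log₁₀(1.372) = 1.37 dB

1.37 dB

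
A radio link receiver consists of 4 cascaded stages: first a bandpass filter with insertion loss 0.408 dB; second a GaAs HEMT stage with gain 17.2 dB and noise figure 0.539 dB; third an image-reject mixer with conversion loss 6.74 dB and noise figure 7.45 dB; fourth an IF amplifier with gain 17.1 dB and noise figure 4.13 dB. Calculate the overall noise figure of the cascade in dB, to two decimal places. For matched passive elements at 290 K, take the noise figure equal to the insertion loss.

Convert to linear (a loss of L dB is a gain of −L dB): F_i = 10^(NF_i/10), G_i = 10^(G_i,dB/10)
  Stage 1: F_1 = 10^(0.408/10) = 1.098, G_1 = 10^(−0.408/10) = 0.9103
  Stage 2: F_2 = 10^(0.539/10) = 1.132, G_2 = 10^(17.2/10) = 52.48
  Stage 3: F_3 = 10^(7.45/10) = 5.559, G_3 = 10^(−6.74/10) = 0.2118
  Stage 4: F_4 = 10^(4.13/10) = 2.588, G_4 = 10^(17.1/10) = 51.29
Friis cascade:
  F = 1.098 + (1.132 − 1)/0.9103 + (5.559 − 1)/47.77 + (2.588 − 1)/10.12 = 1.496
NF = 10 log₁₀(1.496) = 1.75 dB

1.75 dB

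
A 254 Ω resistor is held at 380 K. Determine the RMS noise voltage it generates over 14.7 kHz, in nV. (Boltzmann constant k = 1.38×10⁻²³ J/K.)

280 nV

V_n = √(4kTRB)
4kTRB = 4 × 1.38×10⁻²³ × 380 × 2.54×10² × 1.47×10⁴ = 7.83×10⁻¹⁴ V²
V_n = √(7.83×10⁻¹⁴) = 2.80×10⁻⁷ V = 280 nV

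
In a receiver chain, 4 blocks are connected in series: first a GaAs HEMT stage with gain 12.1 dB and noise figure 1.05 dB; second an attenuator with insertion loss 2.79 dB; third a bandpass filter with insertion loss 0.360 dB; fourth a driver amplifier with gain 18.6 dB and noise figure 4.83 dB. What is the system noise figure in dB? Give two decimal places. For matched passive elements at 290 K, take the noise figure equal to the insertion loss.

Convert to linear (a loss of L dB is a gain of −L dB): F_i = 10^(NF_i/10), G_i = 10^(G_i,dB/10)
  Stage 1: F_1 = 10^(1.05/10) = 1.274, G_1 = 10^(12.1/10) = 16.22
  Stage 2: F_2 = 10^(2.79/10) = 1.901, G_2 = 10^(−2.79/10) = 0.5260
  Stage 3: F_3 = 10^(0.360/10) = 1.086, G_3 = 10^(−0.360/10) = 0.9204
  Stage 4: F_4 = 10^(4.83/10) = 3.041, G_4 = 10^(18.6/10) = 72.44
Friis cascade:
  F = 1.274 + (1.901 − 1)/16.22 + (1.086 − 1)/8.531 + (3.041 − 1)/7.852 = 1.599
NF = 10 log₁₀(1.599) = 2.04 dB

2.04 dB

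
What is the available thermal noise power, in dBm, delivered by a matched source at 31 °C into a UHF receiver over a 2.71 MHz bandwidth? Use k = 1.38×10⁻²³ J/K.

−109.4 dBm

T = 31 °C + 273.15 = 304.15 K
P_n = kTB = 1.38×10⁻²³ × 304.15 × 2.71×10⁶ = 1.14×10⁻¹⁴ W
In dBm: 10 log₁₀(1.14×10⁻¹⁴ / 10⁻³) = −109.4 dBm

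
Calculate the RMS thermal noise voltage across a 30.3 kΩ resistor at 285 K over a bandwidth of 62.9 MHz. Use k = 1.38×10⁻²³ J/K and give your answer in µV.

V_n = √(4kTRB)
4kTRB = 4 × 1.38×10⁻²³ × 285 × 3.03×10⁴ × 6.29×10⁷ = 3.00×10⁻⁸ V²
V_n = √(3.00×10⁻⁸) = 1.73×10⁻⁴ V = 173 µV

173 µV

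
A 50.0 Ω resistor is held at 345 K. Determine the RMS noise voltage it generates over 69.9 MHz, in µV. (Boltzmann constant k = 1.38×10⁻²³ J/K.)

V_n = √(4kTRB)
4kTRB = 4 × 1.38×10⁻²³ × 345 × 5.00×10¹ × 6.99×10⁷ = 6.66×10⁻¹¹ V²
V_n = √(6.66×10⁻¹¹) = 8.16×10⁻⁶ V = 8.16 µV

8.16 µV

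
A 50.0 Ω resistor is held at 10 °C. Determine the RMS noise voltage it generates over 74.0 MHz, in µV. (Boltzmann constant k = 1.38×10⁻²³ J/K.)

T = 10 °C + 273.15 = 283.15 K
V_n = √(4kTRB)
4kTRB = 4 × 1.38×10⁻²³ × 283.15 × 5.00×10¹ × 7.40×10⁷ = 5.78×10⁻¹¹ V²
V_n = √(5.78×10⁻¹¹) = 7.60×10⁻⁶ V = 7.60 µV

7.60 µV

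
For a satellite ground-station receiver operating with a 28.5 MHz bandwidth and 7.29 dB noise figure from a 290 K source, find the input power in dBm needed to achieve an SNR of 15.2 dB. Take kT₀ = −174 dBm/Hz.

Sensitivity = −174 + 10 log₁₀(B) + NF + SNR_min
= −174 + 74.55 + 7.29 + 15.2
= −76.96 dBm → −77.0 dBm

−77.0 dBm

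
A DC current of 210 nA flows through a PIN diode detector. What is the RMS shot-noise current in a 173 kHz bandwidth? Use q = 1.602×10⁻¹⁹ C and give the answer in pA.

I_n = √(2qI·B)
2qI·B = 2 × 1.602×10⁻¹⁹ × 2.10×10⁻⁷ × 1.73×10⁵ = 1.16×10⁻²⁰ A²
I_n = √(1.16×10⁻²⁰) = 1.08×10⁻¹⁰ A = 108 pA

108 pA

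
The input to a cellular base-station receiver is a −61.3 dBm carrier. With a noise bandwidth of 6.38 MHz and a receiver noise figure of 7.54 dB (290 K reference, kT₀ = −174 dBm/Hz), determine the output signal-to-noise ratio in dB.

Noise floor: N = −174 + 10 log₁₀(B) + NF
10 log₁₀(6.38×10⁶) = 68.05 dB
N = −174 + 68.05 + 7.54 = −98.41 dBm
SNR = P_sig − N = −61.3 − (−98.41) = 37.11 dB → 37.1 dB

37.1 dB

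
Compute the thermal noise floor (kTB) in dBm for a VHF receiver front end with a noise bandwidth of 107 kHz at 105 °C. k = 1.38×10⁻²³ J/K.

−122.5 dBm

T = 105 °C + 273.15 = 378.15 K
P_n = kTB = 1.38×10⁻²³ × 378.15 × 1.07×10⁵ = 5.58×10⁻¹⁶ W
In dBm: 10 log₁₀(5.58×10⁻¹⁶ / 10⁻³) = −122.5 dBm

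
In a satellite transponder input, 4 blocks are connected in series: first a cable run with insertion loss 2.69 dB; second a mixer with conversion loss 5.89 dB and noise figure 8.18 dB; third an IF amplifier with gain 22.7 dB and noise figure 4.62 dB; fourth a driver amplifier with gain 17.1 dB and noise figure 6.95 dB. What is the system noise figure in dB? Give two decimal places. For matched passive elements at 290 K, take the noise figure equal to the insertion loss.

14.16 dB

Convert to linear (a loss of L dB is a gain of −L dB): F_i = 10^(NF_i/10), G_i = 10^(G_i,dB/10)
  Stage 1: F_1 = 10^(2.69/10) = 1.858, G_1 = 10^(−2.69/10) = 0.5383
  Stage 2: F_2 = 10^(8.18/10) = 6.577, G_2 = 10^(−5.89/10) = 0.2576
  Stage 3: F_3 = 10^(4.62/10) = 2.897, G_3 = 10^(22.7/10) = 186.2
  Stage 4: F_4 = 10^(6.95/10) = 4.955, G_4 = 10^(17.1/10) = 51.29
Friis cascade:
  F = 1.858 + (6.577 − 1)/0.5383 + (2.897 − 1)/0.1387 + (4.955 − 1)/25.82 = 26.05
NF = 10 log₁₀(26.05) = 14.16 dB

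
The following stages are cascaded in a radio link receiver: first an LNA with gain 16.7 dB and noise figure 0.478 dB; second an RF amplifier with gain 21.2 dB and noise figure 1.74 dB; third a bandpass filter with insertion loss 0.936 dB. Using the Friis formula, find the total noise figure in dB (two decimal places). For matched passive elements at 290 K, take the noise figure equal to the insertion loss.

Convert to linear (a loss of L dB is a gain of −L dB): F_i = 10^(NF_i/10), G_i = 10^(G_i,dB/10)
  Stage 1: F_1 = 10^(0.478/10) = 1.116, G_1 = 10^(16.7/10) = 46.77
  Stage 2: F_2 = 10^(1.74/10) = 1.493, G_2 = 10^(21.2/10) = 131.8
  Stage 3: F_3 = 10^(0.936/10) = 1.241, G_3 = 10^(−0.936/10) = 0.8061
Friis cascade:
  F = 1.116 + (1.493 − 1)/46.77 + (1.241 − 1)/6166 = 1.127
NF = 10 log₁₀(1.127) = 0.52 dB

0.52 dB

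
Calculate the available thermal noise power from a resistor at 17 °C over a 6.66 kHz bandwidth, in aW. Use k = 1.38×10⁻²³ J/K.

T = 17 °C + 273.15 = 290.15 K
P_n = kTB = 1.38×10⁻²³ × 290.15 × 6.66×10³ = 2.67×10⁻¹⁷ W = 26.7 aW

26.7 aW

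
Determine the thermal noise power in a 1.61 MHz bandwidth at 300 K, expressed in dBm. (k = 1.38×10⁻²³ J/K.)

−111.8 dBm

P_n = kTB = 1.38×10⁻²³ × 300 × 1.61×10⁶ = 6.67×10⁻¹⁵ W
In dBm: 10 log₁₀(6.67×10⁻¹⁵ / 10⁻³) = −111.8 dBm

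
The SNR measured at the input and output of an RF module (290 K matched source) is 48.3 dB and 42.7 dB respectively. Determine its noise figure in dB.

NF (dB) = SNR_in(dB) − SNR_out(dB) when the source is at T₀
NF = 48.3 − 42.7 = 5.6 dB

5.6 dB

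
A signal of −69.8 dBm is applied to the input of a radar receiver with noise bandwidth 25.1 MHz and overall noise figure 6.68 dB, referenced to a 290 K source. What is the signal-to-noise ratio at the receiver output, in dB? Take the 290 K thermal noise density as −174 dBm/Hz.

Noise floor: N = −174 + 10 log₁₀(B) + NF
10 log₁₀(2.51×10⁷) = 74 dB
N = −174 + 74 + 6.68 = −93.32 dBm
SNR = P_sig − N = −69.8 − (−93.32) = 23.52 dB → 23.5 dB

23.5 dB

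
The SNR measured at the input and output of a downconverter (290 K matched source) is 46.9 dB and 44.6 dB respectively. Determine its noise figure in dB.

NF (dB) = SNR_in(dB) − SNR_out(dB) when the source is at T₀
NF = 46.9 − 44.6 = 2.3 dB

2.3 dB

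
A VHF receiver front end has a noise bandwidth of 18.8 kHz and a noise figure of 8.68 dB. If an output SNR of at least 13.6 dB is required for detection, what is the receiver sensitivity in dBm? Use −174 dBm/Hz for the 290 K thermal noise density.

Sensitivity = −174 + 10 log₁₀(B) + NF + SNR_min
= −174 + 42.74 + 8.68 + 13.6
= −108.98 dBm → −109.0 dBm

−109.0 dBm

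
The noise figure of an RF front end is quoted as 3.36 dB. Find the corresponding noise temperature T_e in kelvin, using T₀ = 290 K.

F = 10^(3.36/10) = 2.1677
T_e = (F − 1)·T₀ = (2.1677 − 1) × 290 = 339 K

339 K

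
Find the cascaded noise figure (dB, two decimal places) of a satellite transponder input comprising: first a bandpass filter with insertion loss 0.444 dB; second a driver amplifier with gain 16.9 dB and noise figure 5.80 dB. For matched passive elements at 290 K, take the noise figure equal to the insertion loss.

6.24 dB

Convert to linear (a loss of L dB is a gain of −L dB): F_i = 10^(NF_i/10), G_i = 10^(G_i,dB/10)
  Stage 1: F_1 = 10^(0.444/10) = 1.108, G_1 = 10^(−0.444/10) = 0.9028
  Stage 2: F_2 = 10^(5.80/10) = 3.802, G_2 = 10^(16.9/10) = 48.98
Friis cascade:
  F = 1.108 + (3.802 − 1)/0.9028 = 4.211
NF = 10 log₁₀(4.211) = 6.24 dB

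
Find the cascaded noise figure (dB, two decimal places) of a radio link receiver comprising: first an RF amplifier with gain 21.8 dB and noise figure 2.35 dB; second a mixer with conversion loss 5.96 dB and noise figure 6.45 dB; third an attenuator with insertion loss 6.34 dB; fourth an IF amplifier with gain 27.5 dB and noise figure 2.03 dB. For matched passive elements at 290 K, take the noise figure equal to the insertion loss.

Convert to linear (a loss of L dB is a gain of −L dB): F_i = 10^(NF_i/10), G_i = 10^(G_i,dB/10)
  Stage 1: F_1 = 10^(2.35/10) = 1.718, G_1 = 10^(21.8/10) = 151.4
  Stage 2: F_2 = 10^(6.45/10) = 4.416, G_2 = 10^(−5.96/10) = 0.2535
  Stage 3: F_3 = 10^(6.34/10) = 4.305, G_3 = 10^(−6.34/10) = 0.2323
  Stage 4: F_4 = 10^(2.03/10) = 1.596, G_4 = 10^(27.5/10) = 562.3
Friis cascade:
  F = 1.718 + (4.416 − 1)/151.4 + (4.305 − 1)/38.37 + (1.596 − 1)/8.913 = 1.893
NF = 10 log₁₀(1.893) = 2.77 dB

2.77 dB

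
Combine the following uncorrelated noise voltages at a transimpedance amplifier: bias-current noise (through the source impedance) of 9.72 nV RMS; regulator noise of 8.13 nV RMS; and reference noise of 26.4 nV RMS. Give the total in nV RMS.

Uncorrelated sources add in power (mean-square): V_tot = √(ΣV_i²)
V_tot = √[(9.72×10⁻⁹)² + (8.13×10⁻⁹)² + (2.64×10⁻⁸)²] = 2.93×10⁻⁸ V = 29.3 nV

29.3 nV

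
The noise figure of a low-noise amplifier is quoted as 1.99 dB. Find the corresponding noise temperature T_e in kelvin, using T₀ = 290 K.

F = 10^(1.99/10) = 1.58125
T_e = (F − 1)·T₀ = (1.58125 − 1) × 290 = 169 K

169 K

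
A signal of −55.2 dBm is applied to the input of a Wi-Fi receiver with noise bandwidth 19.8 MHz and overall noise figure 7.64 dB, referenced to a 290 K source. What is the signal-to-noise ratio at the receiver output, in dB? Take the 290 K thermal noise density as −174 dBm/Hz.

38.2 dB

Noise floor: N = −174 + 10 log₁₀(B) + NF
10 log₁₀(1.98×10⁷) = 72.97 dB
N = −174 + 72.97 + 7.64 = −93.39 dBm
SNR = P_sig − N = −55.2 − (−93.39) = 38.19 dB → 38.2 dB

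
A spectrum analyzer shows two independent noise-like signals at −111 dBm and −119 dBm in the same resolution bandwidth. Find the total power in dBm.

Convert to linear, add, convert back:
P₁ = 7.94×10⁻¹⁵ W, P₂ = 1.26×10⁻¹⁵ W
P_tot = 9.20×10⁻¹⁵ W → 10 log₁₀(P_tot / 10⁻³) = −110.4 dBm

−110.4 dBm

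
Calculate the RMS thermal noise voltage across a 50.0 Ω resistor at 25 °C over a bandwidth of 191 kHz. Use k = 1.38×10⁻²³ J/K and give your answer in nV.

396 nV

T = 25 °C + 273.15 = 298.15 K
V_n = √(4kTRB)
4kTRB = 4 × 1.38×10⁻²³ × 298.15 × 5.00×10¹ × 1.91×10⁵ = 1.57×10⁻¹³ V²
V_n = √(1.57×10⁻¹³) = 3.96×10⁻⁷ V = 396 nV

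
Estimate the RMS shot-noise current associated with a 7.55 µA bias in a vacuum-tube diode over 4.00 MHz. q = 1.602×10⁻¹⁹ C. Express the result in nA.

I_n = √(2qI·B)
2qI·B = 2 × 1.602×10⁻¹⁹ × 7.55×10⁻⁶ × 4.00×10⁶ = 9.68×10⁻¹⁸ A²
I_n = √(9.68×10⁻¹⁸) = 3.11×10⁻⁹ A = 3.11 nA

3.11 nA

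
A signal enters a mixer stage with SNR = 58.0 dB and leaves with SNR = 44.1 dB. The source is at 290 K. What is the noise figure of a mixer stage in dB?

13.9 dB

NF (dB) = SNR_in(dB) − SNR_out(dB) when the source is at T₀
NF = 58.0 − 44.1 = 13.9 dB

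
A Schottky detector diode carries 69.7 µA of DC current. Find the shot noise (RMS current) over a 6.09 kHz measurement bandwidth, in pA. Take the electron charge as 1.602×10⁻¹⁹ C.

I_n = √(2qI·B)
2qI·B = 2 × 1.602×10⁻¹⁹ × 6.97×10⁻⁵ × 6.09×10³ = 1.36×10⁻¹⁹ A²
I_n = √(1.36×10⁻¹⁹) = 3.69×10⁻¹⁰ A = 369 pA

369 pA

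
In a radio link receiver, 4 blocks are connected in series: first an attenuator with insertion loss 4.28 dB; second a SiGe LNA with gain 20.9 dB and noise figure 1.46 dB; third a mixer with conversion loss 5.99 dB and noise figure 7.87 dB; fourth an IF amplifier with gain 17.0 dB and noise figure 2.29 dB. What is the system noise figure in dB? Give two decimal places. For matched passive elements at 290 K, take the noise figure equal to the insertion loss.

5.93 dB

Convert to linear (a loss of L dB is a gain of −L dB): F_i = 10^(NF_i/10), G_i = 10^(G_i,dB/10)
  Stage 1: F_1 = 10^(4.28/10) = 2.679, G_1 = 10^(−4.28/10) = 0.3733
  Stage 2: F_2 = 10^(1.46/10) = 1.400, G_2 = 10^(20.9/10) = 123.0
  Stage 3: F_3 = 10^(7.87/10) = 6.124, G_3 = 10^(−5.99/10) = 0.2518
  Stage 4: F_4 = 10^(2.29/10) = 1.694, G_4 = 10^(17.0/10) = 50.12
Friis cascade:
  F = 2.679 + (1.400 − 1)/0.3733 + (6.124 − 1)/45.92 + (1.694 − 1)/11.56 = 3.921
NF = 10 log₁₀(3.921) = 5.93 dB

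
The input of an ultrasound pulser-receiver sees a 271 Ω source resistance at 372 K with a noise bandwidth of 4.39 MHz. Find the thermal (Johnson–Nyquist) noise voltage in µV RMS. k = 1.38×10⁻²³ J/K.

V_n = √(4kTRB)
4kTRB = 4 × 1.38×10⁻²³ × 372 × 2.71×10² × 4.39×10⁶ = 2.44×10⁻¹¹ V²
V_n = √(2.44×10⁻¹¹) = 4.94×10⁻⁶ V = 4.94 µV

4.94 µV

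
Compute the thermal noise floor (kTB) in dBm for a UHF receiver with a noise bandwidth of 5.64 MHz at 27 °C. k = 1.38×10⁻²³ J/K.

T = 27 °C + 273.15 = 300.15 K
P_n = kTB = 1.38×10⁻²³ × 300.15 × 5.64×10⁶ = 2.34×10⁻¹⁴ W
In dBm: 10 log₁₀(2.34×10⁻¹⁴ / 10⁻³) = −106.3 dBm

−106.3 dBm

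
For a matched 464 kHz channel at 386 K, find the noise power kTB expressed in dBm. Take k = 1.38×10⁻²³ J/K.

−116.1 dBm

P_n = kTB = 1.38×10⁻²³ × 386 × 4.64×10⁵ = 2.47×10⁻¹⁵ W
In dBm: 10 log₁₀(2.47×10⁻¹⁵ / 10⁻³) = −116.1 dBm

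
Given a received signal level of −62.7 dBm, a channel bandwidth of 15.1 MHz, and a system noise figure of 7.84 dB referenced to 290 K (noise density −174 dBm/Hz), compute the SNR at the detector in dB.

31.7 dB

Noise floor: N = −174 + 10 log₁₀(B) + NF
10 log₁₀(1.51×10⁷) = 71.79 dB
N = −174 + 71.79 + 7.84 = −94.37 dBm
SNR = P_sig − N = −62.7 − (−94.37) = 31.67 dB → 31.7 dB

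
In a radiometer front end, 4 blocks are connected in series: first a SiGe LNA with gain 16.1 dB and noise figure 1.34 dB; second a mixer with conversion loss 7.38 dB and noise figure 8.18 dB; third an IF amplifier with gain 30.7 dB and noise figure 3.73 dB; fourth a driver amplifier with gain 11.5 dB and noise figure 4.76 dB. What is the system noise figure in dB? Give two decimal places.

2.26 dB

Convert to linear (a loss of L dB is a gain of −L dB): F_i = 10^(NF_i/10), G_i = 10^(G_i,dB/10)
  Stage 1: F_1 = 10^(1.34/10) = 1.361, G_1 = 10^(16.1/10) = 40.74
  Stage 2: F_2 = 10^(8.18/10) = 6.577, G_2 = 10^(−7.38/10) = 0.1828
  Stage 3: F_3 = 10^(3.73/10) = 2.360, G_3 = 10^(30.7/10) = 1175
  Stage 4: F_4 = 10^(4.76/10) = 2.992, G_4 = 10^(11.5/10) = 14.13
Friis cascade:
  F = 1.361 + (6.577 − 1)/40.74 + (2.360 − 1)/7.447 + (2.992 − 1)/8750 = 1.681
NF = 10 log₁₀(1.681) = 2.26 dB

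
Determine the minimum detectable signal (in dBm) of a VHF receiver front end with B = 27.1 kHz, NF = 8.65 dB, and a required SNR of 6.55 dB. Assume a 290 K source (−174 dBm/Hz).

Sensitivity = −174 + 10 log₁₀(B) + NF + SNR_min
= −174 + 44.33 + 8.65 + 6.55
= −114.47 dBm → −114.5 dBm

−114.5 dBm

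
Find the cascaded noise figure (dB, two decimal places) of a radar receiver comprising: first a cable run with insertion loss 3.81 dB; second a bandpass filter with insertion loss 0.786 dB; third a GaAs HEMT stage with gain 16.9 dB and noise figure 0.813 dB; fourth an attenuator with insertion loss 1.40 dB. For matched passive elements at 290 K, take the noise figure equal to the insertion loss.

5.44 dB

Convert to linear (a loss of L dB is a gain of −L dB): F_i = 10^(NF_i/10), G_i = 10^(G_i,dB/10)
  Stage 1: F_1 = 10^(3.81/10) = 2.404, G_1 = 10^(−3.81/10) = 0.4159
  Stage 2: F_2 = 10^(0.786/10) = 1.198, G_2 = 10^(−0.786/10) = 0.8344
  Stage 3: F_3 = 10^(0.813/10) = 1.206, G_3 = 10^(16.9/10) = 48.98
  Stage 4: F_4 = 10^(1.40/10) = 1.380, G_4 = 10^(−1.40/10) = 0.7244
Friis cascade:
  F = 2.404 + (1.198 − 1)/0.4159 + (1.206 − 1)/0.3471 + (1.380 − 1)/17.00 = 3.497
NF = 10 log₁₀(3.497) = 5.44 dB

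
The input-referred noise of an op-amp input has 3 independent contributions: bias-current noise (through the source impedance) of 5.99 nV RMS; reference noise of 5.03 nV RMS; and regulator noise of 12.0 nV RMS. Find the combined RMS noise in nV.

14.3 nV

Uncorrelated sources add in power (mean-square): V_tot = √(ΣV_i²)
V_tot = √[(5.99×10⁻⁹)² + (5.03×10⁻⁹)² + (1.20×10⁻⁸)²] = 1.43×10⁻⁸ V = 14.3 nV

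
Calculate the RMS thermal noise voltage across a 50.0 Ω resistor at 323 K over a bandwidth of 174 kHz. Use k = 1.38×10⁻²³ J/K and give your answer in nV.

394 nV

V_n = √(4kTRB)
4kTRB = 4 × 1.38×10⁻²³ × 323 × 5.00×10¹ × 1.74×10⁵ = 1.55×10⁻¹³ V²
V_n = √(1.55×10⁻¹³) = 3.94×10⁻⁷ V = 394 nV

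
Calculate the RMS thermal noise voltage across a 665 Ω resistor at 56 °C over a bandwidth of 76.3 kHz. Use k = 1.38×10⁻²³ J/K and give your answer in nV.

T = 56 °C + 273.15 = 329.15 K
V_n = √(4kTRB)
4kTRB = 4 × 1.38×10⁻²³ × 329.15 × 6.65×10² × 7.63×10⁴ = 9.22×10⁻¹³ V²
V_n = √(9.22×10⁻¹³) = 9.60×10⁻⁷ V = 960 nV

960 nV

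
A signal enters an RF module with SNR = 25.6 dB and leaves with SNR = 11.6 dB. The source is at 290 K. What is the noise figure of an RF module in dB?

NF (dB) = SNR_in(dB) − SNR_out(dB) when the source is at T₀
NF = 25.6 − 11.6 = 14.0 dB

14.0 dB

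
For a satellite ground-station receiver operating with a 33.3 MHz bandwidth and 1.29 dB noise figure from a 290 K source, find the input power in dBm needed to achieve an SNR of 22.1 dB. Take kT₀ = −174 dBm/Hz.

−75.4 dBm

Sensitivity = −174 + 10 log₁₀(B) + NF + SNR_min
= −174 + 75.22 + 1.29 + 22.1
= −75.39 dBm → −75.4 dBm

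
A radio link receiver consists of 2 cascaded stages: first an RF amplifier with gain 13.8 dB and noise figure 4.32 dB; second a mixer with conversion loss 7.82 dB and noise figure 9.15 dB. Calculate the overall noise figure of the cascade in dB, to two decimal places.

4.78 dB

Convert to linear (a loss of L dB is a gain of −L dB): F_i = 10^(NF_i/10), G_i = 10^(G_i,dB/10)
  Stage 1: F_1 = 10^(4.32/10) = 2.704, G_1 = 10^(13.8/10) = 23.99
  Stage 2: F_2 = 10^(9.15/10) = 8.222, G_2 = 10^(−7.82/10) = 0.1652
Friis cascade:
  F = 2.704 + (8.222 − 1)/23.99 = 3.005
NF = 10 log₁₀(3.005) = 4.78 dB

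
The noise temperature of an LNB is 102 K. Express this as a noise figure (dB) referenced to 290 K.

1.31 dB

F = 1 + T_e/T₀ = 1 + 102/290 = 1.35172
NF = 10 log₁₀(1.35172) = 1.31 dB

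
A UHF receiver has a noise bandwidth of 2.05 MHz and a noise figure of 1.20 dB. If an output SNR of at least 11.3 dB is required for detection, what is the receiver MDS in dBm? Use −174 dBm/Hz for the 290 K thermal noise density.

Sensitivity = −174 + 10 log₁₀(B) + NF + SNR_min
= −174 + 63.12 + 1.20 + 11.3
= −98.38 dBm → −98.4 dBm

−98.4 dBm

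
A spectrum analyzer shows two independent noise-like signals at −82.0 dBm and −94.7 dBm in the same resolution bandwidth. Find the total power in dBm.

−81.8 dBm

Convert to linear, add, convert back:
P₁ = 6.31×10⁻¹² W, P₂ = 3.39×10⁻¹³ W
P_tot = 6.65×10⁻¹² W → 10 log₁₀(P_tot / 10⁻³) = −81.8 dBm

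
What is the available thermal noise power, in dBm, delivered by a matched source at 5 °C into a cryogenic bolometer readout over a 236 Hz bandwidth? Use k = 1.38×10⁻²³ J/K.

T = 5 °C + 273.15 = 278.15 K
P_n = kTB = 1.38×10⁻²³ × 278.15 × 2.36×10² = 9.06×10⁻¹⁹ W
In dBm: 10 log₁₀(9.06×10⁻¹⁹ / 10⁻³) = −150.4 dBm

−150.4 dBm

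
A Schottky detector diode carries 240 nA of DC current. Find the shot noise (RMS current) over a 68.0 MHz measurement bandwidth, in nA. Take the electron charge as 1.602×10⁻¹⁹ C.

I_n = √(2qI·B)
2qI·B = 2 × 1.602×10⁻¹⁹ × 2.40×10⁻⁷ × 6.80×10⁷ = 5.23×10⁻¹⁸ A²
I_n = √(5.23×10⁻¹⁸) = 2.29×10⁻⁹ A = 2.29 nA

2.29 nA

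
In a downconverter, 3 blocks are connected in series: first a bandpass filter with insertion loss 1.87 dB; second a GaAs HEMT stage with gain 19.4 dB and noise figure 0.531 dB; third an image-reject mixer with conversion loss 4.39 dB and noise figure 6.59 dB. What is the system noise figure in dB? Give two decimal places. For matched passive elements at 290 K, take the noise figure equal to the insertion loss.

2.56 dB

Convert to linear (a loss of L dB is a gain of −L dB): F_i = 10^(NF_i/10), G_i = 10^(G_i,dB/10)
  Stage 1: F_1 = 10^(1.87/10) = 1.538, G_1 = 10^(−1.87/10) = 0.6501
  Stage 2: F_2 = 10^(0.531/10) = 1.130, G_2 = 10^(19.4/10) = 87.10
  Stage 3: F_3 = 10^(6.59/10) = 4.560, G_3 = 10^(−4.39/10) = 0.3639
Friis cascade:
  F = 1.538 + (1.130 − 1)/0.6501 + (4.560 − 1)/56.62 = 1.801
NF = 10 log₁₀(1.801) = 2.56 dB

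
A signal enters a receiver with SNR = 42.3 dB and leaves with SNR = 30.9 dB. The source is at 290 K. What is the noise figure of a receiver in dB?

11.4 dB

NF (dB) = SNR_in(dB) − SNR_out(dB) when the source is at T₀
NF = 42.3 − 30.9 = 11.4 dB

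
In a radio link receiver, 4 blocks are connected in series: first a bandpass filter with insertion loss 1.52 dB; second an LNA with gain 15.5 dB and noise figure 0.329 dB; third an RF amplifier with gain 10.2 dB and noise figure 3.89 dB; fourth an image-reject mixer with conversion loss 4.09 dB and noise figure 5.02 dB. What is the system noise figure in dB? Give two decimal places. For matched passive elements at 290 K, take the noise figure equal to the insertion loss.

2.03 dB

Convert to linear (a loss of L dB is a gain of −L dB): F_i = 10^(NF_i/10), G_i = 10^(G_i,dB/10)
  Stage 1: F_1 = 10^(1.52/10) = 1.419, G_1 = 10^(−1.52/10) = 0.7047
  Stage 2: F_2 = 10^(0.329/10) = 1.079, G_2 = 10^(15.5/10) = 35.48
  Stage 3: F_3 = 10^(3.89/10) = 2.449, G_3 = 10^(10.2/10) = 10.47
  Stage 4: F_4 = 10^(5.02/10) = 3.177, G_4 = 10^(−4.09/10) = 0.3899
Friis cascade:
  F = 1.419 + (1.079 − 1)/0.7047 + (2.449 − 1)/25.00 + (3.177 − 1)/261.8 = 1.597
NF = 10 log₁₀(1.597) = 2.03 dB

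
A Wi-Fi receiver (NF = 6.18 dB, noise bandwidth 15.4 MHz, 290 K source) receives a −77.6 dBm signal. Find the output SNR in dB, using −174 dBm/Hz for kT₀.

Noise floor: N = −174 + 10 log₁₀(B) + NF
10 log₁₀(1.54×10⁷) = 71.88 dB
N = −174 + 71.88 + 6.18 = −95.94 dBm
SNR = P_sig − N = −77.6 − (−95.94) = 18.34 dB → 18.3 dB

18.3 dB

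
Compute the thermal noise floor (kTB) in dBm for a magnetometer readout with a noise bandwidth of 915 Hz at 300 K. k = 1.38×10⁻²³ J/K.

−144.2 dBm

P_n = kTB = 1.38×10⁻²³ × 300 × 9.15×10² = 3.79×10⁻¹⁸ W
In dBm: 10 log₁₀(3.79×10⁻¹⁸ / 10⁻³) = −144.2 dBm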